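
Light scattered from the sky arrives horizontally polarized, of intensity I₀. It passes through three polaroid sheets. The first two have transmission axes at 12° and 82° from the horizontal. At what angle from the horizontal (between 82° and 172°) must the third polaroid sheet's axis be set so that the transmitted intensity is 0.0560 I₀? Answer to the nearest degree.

I₁ = I₀ cos²(12° − 0°) = I₀ cos²(12°) = 0.9568 I₀.
I₂ = I₁ cos²(82° − 12°) = 0.9568 I₀ · cos²(70°) = 0.1119 I₀.
Need I₃/I₀ = 0.056, so cos²(θ − 82°) = 0.056 / 0.1119 = 0.5004.
θ − 82° = arccos(√0.5004) = 45.0°, giving θ ≈ 82 + 45.0 = 127.0°.

θ ≈ 127°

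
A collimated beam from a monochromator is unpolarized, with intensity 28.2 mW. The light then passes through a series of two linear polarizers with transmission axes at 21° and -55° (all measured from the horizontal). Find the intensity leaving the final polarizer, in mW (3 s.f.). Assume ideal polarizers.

I ≈ 0.825 mW

Unpolarized light through the first polarizer → I₁ = 28.2 mW/2 = 14.1 mW, polarized at 21°.
I₂ = I₁ · cos²(76°) = 14.1 · 0.05853 = 0.8252 mW.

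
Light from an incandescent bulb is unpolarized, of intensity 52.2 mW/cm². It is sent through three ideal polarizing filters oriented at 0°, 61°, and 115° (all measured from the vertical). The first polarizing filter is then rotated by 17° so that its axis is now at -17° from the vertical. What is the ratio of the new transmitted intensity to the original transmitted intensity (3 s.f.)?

I_new/I_old ≈ 0.184

Before rotation:
Unpolarized light through the first polarizer → I₁ = ½ I₀, now polarized at 0°.
I₂ = I₁ cos²(61° − 0°) = 0.5 I₀ · cos²(61°) = 0.1175 I₀.
I₃ = I₂ cos²(115° − 61°) = 0.1175 I₀ · cos²(54°) = 0.0406 I₀.
After rotation:
Unpolarized light through the first polarizer → I₁ = ½ I₀, now polarized at -17°.
I₂ = I₁ cos²(61° + 17°) = 0.5 I₀ · cos²(78°) = 0.02161 I₀.
I₃ = I₂ cos²(115° − 61°) = 0.02161 I₀ · cos²(54°) = 0.007467 I₀.
Ratio = 0.007467 / 0.0406 = 0.1839.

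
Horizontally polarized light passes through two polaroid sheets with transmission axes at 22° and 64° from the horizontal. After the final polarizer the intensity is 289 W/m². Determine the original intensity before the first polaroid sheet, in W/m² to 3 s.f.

I₀ ≈ 609 W/m²

I₁ = I₀ cos²(22° − 0°) = I₀ cos²(22°) = 0.8597 I₀.
I₂ = I₁ cos²(64° − 22°) = 0.8597 I₀ · cos²(42°) = 0.4748 I₀.
So 289 W/m² = 0.4748 I₀, giving I₀ = 289/0.4748 = 608.7 W/m².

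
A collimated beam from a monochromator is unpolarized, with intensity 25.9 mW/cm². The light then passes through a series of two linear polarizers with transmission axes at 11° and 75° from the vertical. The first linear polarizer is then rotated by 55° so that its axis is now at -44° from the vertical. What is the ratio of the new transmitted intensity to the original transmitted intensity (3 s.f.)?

I_new/I_old ≈ 1.22

Before rotation:
Unpolarized light through the first polarizer → I₁ = ½ I₀, now polarized at 11°.
I₂ = I₁ cos²(75° − 11°) = 0.5 I₀ · cos²(64°) = 0.09608 I₀.
After rotation:
Unpolarized light through the first polarizer → I₁ = ½ I₀, now polarized at -44°.
Angle between axes 1 and 2: 61°. I₂ = 0.5 I₀ · cos²(61°) = 0.1175 I₀.
Ratio = 0.1175 / 0.09608 = 1.223.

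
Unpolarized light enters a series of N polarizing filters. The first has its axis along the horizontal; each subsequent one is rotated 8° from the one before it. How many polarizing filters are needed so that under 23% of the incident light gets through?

N = 41

First polarizer halves the unpolarized light: factor 1/2.
Each further stage multiplies by cos²(8°) = 0.9806.
After N polarizers: T = 0.5·0.9806^(N−1). Require T < 0.23 ⇒ N−1 > ln(0.23/0.5)/ln(0.9806) = 39.70, so N−1 ≥ 40 and N = 41.
Check: N=41 gives T = 0.2287 < 0.23; N=40 gives T = 0.2332.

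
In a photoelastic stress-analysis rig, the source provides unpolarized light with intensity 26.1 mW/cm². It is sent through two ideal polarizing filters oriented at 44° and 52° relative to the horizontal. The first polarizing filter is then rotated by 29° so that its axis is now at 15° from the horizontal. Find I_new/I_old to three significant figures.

I_new/I_old ≈ 0.650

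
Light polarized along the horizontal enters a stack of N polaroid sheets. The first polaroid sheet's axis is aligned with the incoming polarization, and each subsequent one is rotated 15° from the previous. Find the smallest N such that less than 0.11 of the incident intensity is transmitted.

N = 33

First polarizer is aligned with the polarization: full transmission.
Each further stage multiplies by cos²(15°) = 0.933.
After N polarizers: T = 0.933^(N−1). Require T < 0.11 ⇒ N−1 > ln(0.11)/ln(0.933) = 31.83, so N−1 ≥ 32 and N = 33.
Check: N=33 gives T = 0.1087 < 0.11; N=32 gives T = 0.1166.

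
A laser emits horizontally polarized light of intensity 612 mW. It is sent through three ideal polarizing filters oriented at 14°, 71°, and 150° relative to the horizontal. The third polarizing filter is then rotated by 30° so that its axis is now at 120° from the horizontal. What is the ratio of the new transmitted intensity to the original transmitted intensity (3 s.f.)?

Before rotation:
I₁ = I₀ cos²(14° − 0°) = I₀ cos²(14°) = 0.9415 I₀.
I₂ = I₁ cos²(71° − 14°) = 0.9415 I₀ · cos²(57°) = 0.2793 I₀.
I₃ = I₂ cos²(150° − 71°) = 0.2793 I₀ · cos²(79°) = 0.01017 I₀.
After rotation:
I₁ = I₀ cos²(14° − 0°) = I₀ cos²(14°) = 0.9415 I₀.
I₂ = I₁ cos²(71° − 14°) = 0.9415 I₀ · cos²(57°) = 0.2793 I₀.
I₃ = I₂ cos²(120° − 71°) = 0.2793 I₀ · cos²(49°) = 0.1202 I₀.
Ratio = 0.1202 / 0.01017 = 11.82.

I_new/I_old ≈ 11.8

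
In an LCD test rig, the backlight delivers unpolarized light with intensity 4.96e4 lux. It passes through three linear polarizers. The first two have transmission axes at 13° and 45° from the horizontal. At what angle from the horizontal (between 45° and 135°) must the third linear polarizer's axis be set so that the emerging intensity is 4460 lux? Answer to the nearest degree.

θ ≈ 105°

Unpolarized light through the first polarizer → I₁ = ½ I₀, now polarized at 13°.
I₂ = I₁ cos²(45° − 13°) = 0.5 I₀ · cos²(32°) = 0.3596 I₀.
Target fraction: 4460 / 4.96e4 lux = 0.08992 of I₀.
Need I₃/I₀ = 0.08992, so cos²(θ − 45°) = 0.08992 / 0.3596 = 0.2501.
θ − 45° = arccos(√0.2501) = 60.0°, giving θ ≈ 45 + 60.0 = 105.0°.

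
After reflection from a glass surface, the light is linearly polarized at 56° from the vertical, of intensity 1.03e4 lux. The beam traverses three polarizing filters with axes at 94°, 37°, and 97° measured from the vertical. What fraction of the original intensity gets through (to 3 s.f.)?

I₁ = 1.03e4 lux · cos²(38°) = 6396 lux.
I₂ = I₁ · cos²(57°) = 6396 · 0.2966 = 1897 lux.
I₃ = I₂ · cos²(60°) = 1897 · 0.25 = 474.3 lux.
Transmitted fraction = 0.04605.

I/I₀ ≈ 0.0460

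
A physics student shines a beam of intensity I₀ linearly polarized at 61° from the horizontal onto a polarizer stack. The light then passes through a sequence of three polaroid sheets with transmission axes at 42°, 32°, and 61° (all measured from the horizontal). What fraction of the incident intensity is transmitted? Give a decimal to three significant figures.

I₁ = I₀ cos²(42° − 61°) = I₀ cos²(19°) = 0.894 I₀.
I₂ = I₁ cos²(32° − 42°) = 0.894 I₀ · cos²(10°) = 0.867 I₀.
I₃ = I₂ cos²(61° − 32°) = 0.867 I₀ · cos²(29°) = 0.6633 I₀.
Transmitted fraction = 0.6633.

≈ 0.663 I₀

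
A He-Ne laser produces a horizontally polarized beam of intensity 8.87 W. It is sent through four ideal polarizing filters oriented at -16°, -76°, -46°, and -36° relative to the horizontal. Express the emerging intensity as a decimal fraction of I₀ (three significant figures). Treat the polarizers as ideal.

I₁ = 8.87 W · cos²(16°) = 8.196 W.
I₂ = I₁ · cos²(60°) = 8.196 · 0.25 = 2.049 W.
I₃ = I₂ · cos²(30°) = 2.049 · 0.75 = 1.537 W.
I₄ = I₃ · cos²(10°) = 1.537 · 0.9698 = 1.49 W.
Transmitted fraction = 0.168.

I/I₀ ≈ 0.168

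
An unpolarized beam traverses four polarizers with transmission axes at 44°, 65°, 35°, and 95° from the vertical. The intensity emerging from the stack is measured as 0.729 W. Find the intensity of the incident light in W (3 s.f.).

Unpolarized light through the first polarizer → I₁ = ½ I₀, now polarized at 44°.
I₂ = I₁ cos²(65° − 44°) = 0.5 I₀ · cos²(21°) = 0.4358 I₀.
I₃ = I₂ cos²(35° − 65°) = 0.4358 I₀ · cos²(30°) = 0.3268 I₀.
I₄ = I₃ cos²(95° − 35°) = 0.3268 I₀ · cos²(60°) = 0.08171 I₀.
So 0.729 W = 0.08171 I₀, giving I₀ = 0.729/0.08171 = 8.922 W.

I₀ ≈ 8.92 W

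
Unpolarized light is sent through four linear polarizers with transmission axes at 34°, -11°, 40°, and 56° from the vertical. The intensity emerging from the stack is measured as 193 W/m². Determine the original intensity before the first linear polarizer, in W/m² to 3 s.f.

Unpolarized light through the first polarizer → I₁ = ½ I₀, now polarized at 34°.
I₂ = I₁ cos²(-11° − 34°) = 0.5 I₀ · cos²(45°) = 0.25 I₀.
I₃ = I₂ cos²(40° + 11°) = 0.25 I₀ · cos²(51°) = 0.09901 I₀.
I₄ = I₃ cos²(56° − 40°) = 0.09901 I₀ · cos²(16°) = 0.09149 I₀.
So 193 W/m² = 0.09149 I₀, giving I₀ = 193/0.09149 = 2110 W/m².

I₀ ≈ 2110 W/m²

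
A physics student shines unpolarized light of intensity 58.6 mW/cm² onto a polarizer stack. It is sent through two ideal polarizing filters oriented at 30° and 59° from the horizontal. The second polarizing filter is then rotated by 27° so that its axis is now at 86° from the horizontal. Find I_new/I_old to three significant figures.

Before rotation:
Unpolarized light through the first polarizer → I₁ = ½ I₀, now polarized at 30°.
I₂ = I₁ cos²(59° − 30°) = 0.5 I₀ · cos²(29°) = 0.3825 I₀.
After rotation:
Unpolarized light through the first polarizer → I₁ = ½ I₀, now polarized at 30°.
I₂ = I₁ cos²(86° − 30°) = 0.5 I₀ · cos²(56°) = 0.1563 I₀.
Ratio = 0.1563 / 0.3825 = 0.4088.

I_new/I_old ≈ 0.409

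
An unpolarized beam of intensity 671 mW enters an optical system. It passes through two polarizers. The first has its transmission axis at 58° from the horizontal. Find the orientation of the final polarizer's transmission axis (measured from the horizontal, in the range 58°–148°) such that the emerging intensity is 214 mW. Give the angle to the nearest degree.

θ ≈ 95°

Unpolarized light through the first polarizer → I₁ = ½ I₀, now polarized at 58°.
Target fraction: 214 / 671 mW = 0.3189 of I₀.
Need I₂/I₀ = 0.3189, so cos²(θ − 58°) = 0.3189 / 0.5 = 0.6379.
θ − 58° = arccos(√0.6379) = 37.0°, giving θ ≈ 58 + 37.0 = 95.0°.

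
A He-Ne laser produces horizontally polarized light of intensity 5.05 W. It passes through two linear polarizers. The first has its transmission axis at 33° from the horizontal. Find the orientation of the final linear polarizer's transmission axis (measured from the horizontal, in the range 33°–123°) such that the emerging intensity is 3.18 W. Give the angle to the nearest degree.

θ ≈ 52°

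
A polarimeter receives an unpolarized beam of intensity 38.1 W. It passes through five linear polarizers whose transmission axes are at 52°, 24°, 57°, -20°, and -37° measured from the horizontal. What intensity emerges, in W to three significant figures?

Unpolarized light through the first polarizer → I₁ = 38.1 W/2 = 19.05 W, polarized at 52°.
I₂ = I₁ · cos²(28°) = 19.05 · 0.7796 = 14.85 W.
I₃ = I₂ · cos²(33°) = 14.85 · 0.7034 = 10.45 W.
I₄ = I₃ · cos²(77°) = 10.45 · 0.0506 = 0.5286 W.
I₅ = I₄ · cos²(17°) = 0.5286 · 0.9145 = 0.4834 W.

I ≈ 0.483 W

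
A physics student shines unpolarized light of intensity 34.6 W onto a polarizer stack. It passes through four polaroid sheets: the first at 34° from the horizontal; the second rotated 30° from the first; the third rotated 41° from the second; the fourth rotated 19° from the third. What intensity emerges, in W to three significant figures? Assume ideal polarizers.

I ≈ 6.61 W

Unpolarized light through the first polarizer → I₁ = 34.6 W/2 = 17.3 W, polarized at 34°.
I₂ = I₁ · cos²(30°) = 17.3 · 0.75 = 12.98 W.
I₃ = I₂ · cos²(41°) = 12.98 · 0.5696 = 7.39 W.
I₄ = I₃ · cos²(19°) = 7.39 · 0.894 = 6.607 W.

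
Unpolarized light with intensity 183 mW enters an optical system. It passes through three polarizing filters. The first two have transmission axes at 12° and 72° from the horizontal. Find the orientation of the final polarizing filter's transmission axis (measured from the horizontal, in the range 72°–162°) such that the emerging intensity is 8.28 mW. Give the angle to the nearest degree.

Unpolarized light through the first polarizer → I₁ = ½ I₀, now polarized at 12°.
I₂ = I₁ cos²(72° − 12°) = 0.5 I₀ · cos²(60°) = 0.125 I₀.
Target fraction: 8.28 / 183 mW = 0.04525 of I₀.
Need I₃/I₀ = 0.04525, so cos²(θ − 72°) = 0.04525 / 0.125 = 0.362.
θ − 72° = arccos(√0.362) = 53.0°, giving θ ≈ 72 + 53.0 = 125.0°.

θ ≈ 125°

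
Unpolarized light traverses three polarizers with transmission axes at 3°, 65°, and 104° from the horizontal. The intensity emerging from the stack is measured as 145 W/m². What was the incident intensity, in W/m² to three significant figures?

I₀ ≈ 2180 W/m²

Unpolarized light through the first polarizer → I₁ = ½ I₀, now polarized at 3°.
I₂ = I₁ cos²(65° − 3°) = 0.5 I₀ · cos²(62°) = 0.1102 I₀.
I₃ = I₂ cos²(104° − 65°) = 0.1102 I₀ · cos²(39°) = 0.06656 I₀.
So 145 W/m² = 0.06656 I₀, giving I₀ = 145/0.06656 = 2179 W/m².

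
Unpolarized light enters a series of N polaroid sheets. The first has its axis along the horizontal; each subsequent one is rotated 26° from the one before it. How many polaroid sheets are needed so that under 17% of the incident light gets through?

N = 7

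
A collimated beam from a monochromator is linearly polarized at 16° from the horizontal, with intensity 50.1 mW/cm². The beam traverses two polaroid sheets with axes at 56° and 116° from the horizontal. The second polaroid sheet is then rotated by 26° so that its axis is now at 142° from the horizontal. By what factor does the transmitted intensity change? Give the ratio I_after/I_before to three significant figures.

I_new/I_old ≈ 0.0195

Before rotation:
I₁ = I₀ cos²(56° − 16°) = I₀ cos²(40°) = 0.5868 I₀.
I₂ = I₁ cos²(116° − 56°) = 0.5868 I₀ · cos²(60°) = 0.1467 I₀.
After rotation:
I₁ = I₀ cos²(56° − 16°) = I₀ cos²(40°) = 0.5868 I₀.
I₂ = I₁ cos²(142° − 56°) = 0.5868 I₀ · cos²(86°) = 0.002855 I₀.
Ratio = 0.002855 / 0.1467 = 0.01946.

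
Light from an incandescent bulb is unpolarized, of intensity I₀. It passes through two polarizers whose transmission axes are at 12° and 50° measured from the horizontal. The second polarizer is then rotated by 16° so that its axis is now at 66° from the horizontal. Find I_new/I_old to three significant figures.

I_new/I_old ≈ 0.556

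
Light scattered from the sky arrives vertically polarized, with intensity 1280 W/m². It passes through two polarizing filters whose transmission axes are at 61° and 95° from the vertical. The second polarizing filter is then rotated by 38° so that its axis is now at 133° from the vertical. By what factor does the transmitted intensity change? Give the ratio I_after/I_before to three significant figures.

I_new/I_old ≈ 0.139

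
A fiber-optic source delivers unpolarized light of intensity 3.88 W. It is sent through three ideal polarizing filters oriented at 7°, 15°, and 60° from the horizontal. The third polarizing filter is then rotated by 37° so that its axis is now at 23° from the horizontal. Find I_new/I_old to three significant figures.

Before rotation:
Unpolarized light through the first polarizer → I₁ = ½ I₀, now polarized at 7°.
I₂ = I₁ cos²(15° − 7°) = 0.5 I₀ · cos²(8°) = 0.4903 I₀.
I₃ = I₂ cos²(60° − 15°) = 0.4903 I₀ · cos²(45°) = 0.2452 I₀.
After rotation:
Unpolarized light through the first polarizer → I₁ = ½ I₀, now polarized at 7°.
I₂ = I₁ cos²(15° − 7°) = 0.5 I₀ · cos²(8°) = 0.4903 I₀.
I₃ = I₂ cos²(23° − 15°) = 0.4903 I₀ · cos²(8°) = 0.4808 I₀.
Ratio = 0.4808 / 0.2452 = 1.961.

I_new/I_old ≈ 1.96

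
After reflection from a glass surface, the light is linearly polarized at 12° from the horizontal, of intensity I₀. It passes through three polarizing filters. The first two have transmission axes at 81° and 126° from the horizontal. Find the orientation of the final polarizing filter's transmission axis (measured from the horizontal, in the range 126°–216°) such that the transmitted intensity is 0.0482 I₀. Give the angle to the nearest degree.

θ ≈ 156°

I₁ = I₀ cos²(81° − 12°) = I₀ cos²(69°) = 0.1284 I₀.
I₂ = I₁ cos²(126° − 81°) = 0.1284 I₀ · cos²(45°) = 0.06421 I₀.
Need I₃/I₀ = 0.0482, so cos²(θ − 126°) = 0.0482 / 0.06421 = 0.7506.
θ − 126° = arccos(√0.7506) = 30.0°, giving θ ≈ 126 + 30.0 = 156.0°.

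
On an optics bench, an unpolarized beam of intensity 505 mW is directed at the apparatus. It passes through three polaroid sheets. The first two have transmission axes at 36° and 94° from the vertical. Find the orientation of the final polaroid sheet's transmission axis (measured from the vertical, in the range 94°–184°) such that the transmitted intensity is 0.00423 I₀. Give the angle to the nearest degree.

θ ≈ 174°

Unpolarized light through the first polarizer → I₁ = ½ I₀, now polarized at 36°.
I₂ = I₁ cos²(94° − 36°) = 0.5 I₀ · cos²(58°) = 0.1404 I₀.
Need I₃/I₀ = 0.00423, so cos²(θ − 94°) = 0.00423 / 0.1404 = 0.03013.
θ − 94° = arccos(√0.03013) = 80.0°, giving θ ≈ 94 + 80.0 = 174.0°.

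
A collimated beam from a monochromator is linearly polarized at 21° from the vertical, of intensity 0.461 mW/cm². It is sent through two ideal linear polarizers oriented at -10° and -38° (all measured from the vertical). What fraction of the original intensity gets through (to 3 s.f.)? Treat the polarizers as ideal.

I/I₀ ≈ 0.573

By Malus's law, I₁ = 0.461 mW/cm² · cos²(31°) = 0.3387 mW/cm².
I₂ = I₁ · cos²(28°) = 0.3387 · 0.7796 = 0.2641 mW/cm².
Transmitted fraction = 0.5728.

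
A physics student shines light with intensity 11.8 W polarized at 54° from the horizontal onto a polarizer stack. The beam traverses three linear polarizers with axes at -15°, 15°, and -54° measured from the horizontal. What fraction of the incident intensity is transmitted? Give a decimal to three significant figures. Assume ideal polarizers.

By Malus's law, I₁ = 11.8 W · cos²(69°) = 1.515 W.
I₂ = I₁ · cos²(30°) = 1.515 · 0.75 = 1.137 W.
I₃ = I₂ · cos²(69°) = 1.137 · 0.1284 = 0.146 W.
Transmitted fraction = 0.01237.

I/I₀ ≈ 0.0124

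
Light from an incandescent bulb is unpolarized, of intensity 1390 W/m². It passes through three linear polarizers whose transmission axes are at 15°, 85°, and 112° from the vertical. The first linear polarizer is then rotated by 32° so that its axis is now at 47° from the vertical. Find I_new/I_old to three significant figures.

Before rotation:
Unpolarized light through the first polarizer → I₁ = ½ I₀, now polarized at 15°.
I₂ = I₁ cos²(85° − 15°) = 0.5 I₀ · cos²(70°) = 0.05849 I₀.
I₃ = I₂ cos²(112° − 85°) = 0.05849 I₀ · cos²(27°) = 0.04643 I₀.
After rotation:
Unpolarized light through the first polarizer → I₁ = ½ I₀, now polarized at 47°.
I₂ = I₁ cos²(85° − 47°) = 0.5 I₀ · cos²(38°) = 0.3105 I₀.
I₃ = I₂ cos²(112° − 85°) = 0.3105 I₀ · cos²(27°) = 0.2465 I₀.
Ratio = 0.2465 / 0.04643 = 5.308.

I_new/I_old ≈ 5.31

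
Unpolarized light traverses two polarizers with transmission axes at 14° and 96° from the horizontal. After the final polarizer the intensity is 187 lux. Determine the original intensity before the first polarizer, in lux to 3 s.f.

I₀ ≈ 1.93e4 lux

Unpolarized light through the first polarizer → I₁ = ½ I₀, now polarized at 14°.
I₂ = I₁ cos²(96° − 14°) = 0.5 I₀ · cos²(82°) = 0.009685 I₀.
So 187 lux = 0.009685 I₀, giving I₀ = 187/0.009685 = 1.931e+04 lux.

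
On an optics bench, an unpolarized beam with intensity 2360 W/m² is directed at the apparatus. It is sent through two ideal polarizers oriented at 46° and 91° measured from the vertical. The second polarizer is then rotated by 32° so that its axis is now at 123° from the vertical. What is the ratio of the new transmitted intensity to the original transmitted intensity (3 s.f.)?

I_new/I_old ≈ 0.101

Before rotation:
Unpolarized light through the first polarizer → I₁ = ½ I₀, now polarized at 46°.
I₂ = I₁ cos²(91° − 46°) = 0.5 I₀ · cos²(45°) = 0.25 I₀.
After rotation:
Unpolarized light through the first polarizer → I₁ = ½ I₀, now polarized at 46°.
I₂ = I₁ cos²(123° − 46°) = 0.5 I₀ · cos²(77°) = 0.0253 I₀.
Ratio = 0.0253 / 0.25 = 0.1012.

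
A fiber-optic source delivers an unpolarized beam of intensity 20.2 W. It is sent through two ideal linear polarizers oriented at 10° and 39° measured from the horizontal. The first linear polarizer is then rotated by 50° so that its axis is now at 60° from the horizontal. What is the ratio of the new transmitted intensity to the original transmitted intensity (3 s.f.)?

I_new/I_old ≈ 1.14

Before rotation:
Unpolarized light through the first polarizer → I₁ = ½ I₀, now polarized at 10°.
I₂ = I₁ cos²(39° − 10°) = 0.5 I₀ · cos²(29°) = 0.3825 I₀.
After rotation:
Unpolarized light through the first polarizer → I₁ = ½ I₀, now polarized at 60°.
I₂ = I₁ cos²(39° − 60°) = 0.5 I₀ · cos²(21°) = 0.4358 I₀.
Ratio = 0.4358 / 0.3825 = 1.139.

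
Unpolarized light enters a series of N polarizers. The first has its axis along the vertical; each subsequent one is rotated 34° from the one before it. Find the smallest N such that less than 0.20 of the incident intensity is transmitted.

First polarizer halves the unpolarized light: factor 1/2.
Each further stage multiplies by cos²(34°) = 0.6873.
After N polarizers: T = 0.5·0.6873^(N−1). Require T < 0.20 ⇒ N−1 > ln(0.20/0.5)/ln(0.6873) = 2.44, so N−1 ≥ 3 and N = 4.
Check: N=4 gives T = 0.1623 < 0.20; N=3 gives T = 0.2362.

N = 4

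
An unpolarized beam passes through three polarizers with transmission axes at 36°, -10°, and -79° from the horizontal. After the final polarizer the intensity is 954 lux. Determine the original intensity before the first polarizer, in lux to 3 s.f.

I₀ ≈ 3.08e4 lux

Unpolarized light through the first polarizer → I₁ = ½ I₀, now polarized at 36°.
I₂ = I₁ cos²(-10° − 36°) = 0.5 I₀ · cos²(46°) = 0.2413 I₀.
I₃ = I₂ cos²(-79° + 10°) = 0.2413 I₀ · cos²(69°) = 0.03099 I₀.
So 954 lux = 0.03099 I₀, giving I₀ = 954/0.03099 = 3.079e+04 lux.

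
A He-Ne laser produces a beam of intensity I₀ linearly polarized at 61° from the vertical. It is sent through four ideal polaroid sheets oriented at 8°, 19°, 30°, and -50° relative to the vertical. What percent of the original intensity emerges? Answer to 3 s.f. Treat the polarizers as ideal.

≈ 1.01%

I₁ = I₀ cos²(8° − 61°) = I₀ cos²(53°) = 0.3622 I₀.
I₂ = I₁ cos²(19° − 8°) = 0.3622 I₀ · cos²(11°) = 0.349 I₀.
I₃ = I₂ cos²(30° − 19°) = 0.349 I₀ · cos²(11°) = 0.3363 I₀.
I₄ = I₃ cos²(-50° − 30°) = 0.3363 I₀ · cos²(80°) = 0.01014 I₀.
That is 1.014% of the incident intensity.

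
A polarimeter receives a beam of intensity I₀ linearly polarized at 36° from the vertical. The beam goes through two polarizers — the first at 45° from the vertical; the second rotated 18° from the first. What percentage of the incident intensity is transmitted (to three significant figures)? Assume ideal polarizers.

By Malus's law, I₁ = I₀ cos²(45° − 36°) = I₀ cos²(9°) = 0.9755 I₀.
I₂ = I₁ cos²(18°) = 0.9755 · 0.9045 I₀ = 0.8824 I₀.
That is 88.24% of the incident intensity.

≈ 88.2%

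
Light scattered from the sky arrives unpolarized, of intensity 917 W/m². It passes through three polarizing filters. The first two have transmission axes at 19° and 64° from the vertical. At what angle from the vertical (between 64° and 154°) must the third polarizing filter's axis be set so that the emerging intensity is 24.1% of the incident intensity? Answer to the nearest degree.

Unpolarized light through the first polarizer → I₁ = ½ I₀, now polarized at 19°.
I₂ = I₁ cos²(64° − 19°) = 0.5 I₀ · cos²(45°) = 0.25 I₀.
Need I₃/I₀ = 0.241, so cos²(θ − 64°) = 0.241 / 0.25 = 0.964.
θ − 64° = arccos(√0.964) = 10.9°, giving θ ≈ 64 + 10.9 = 74.9°.

θ ≈ 75°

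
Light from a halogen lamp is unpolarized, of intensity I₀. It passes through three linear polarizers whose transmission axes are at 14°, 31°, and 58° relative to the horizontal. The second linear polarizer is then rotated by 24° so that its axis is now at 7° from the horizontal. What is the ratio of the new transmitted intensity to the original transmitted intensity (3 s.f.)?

Before rotation:
Unpolarized light through the first polarizer → I₁ = ½ I₀, now polarized at 14°.
I₂ = I₁ cos²(31° − 14°) = 0.5 I₀ · cos²(17°) = 0.4573 I₀.
I₃ = I₂ cos²(58° − 31°) = 0.4573 I₀ · cos²(27°) = 0.363 I₀.
After rotation:
Unpolarized light through the first polarizer → I₁ = ½ I₀, now polarized at 14°.
I₂ = I₁ cos²(7° − 14°) = 0.5 I₀ · cos²(7°) = 0.4926 I₀.
I₃ = I₂ cos²(58° − 7°) = 0.4926 I₀ · cos²(51°) = 0.1951 I₀.
Ratio = 0.1951 / 0.363 = 0.5374.

I_new/I_old ≈ 0.537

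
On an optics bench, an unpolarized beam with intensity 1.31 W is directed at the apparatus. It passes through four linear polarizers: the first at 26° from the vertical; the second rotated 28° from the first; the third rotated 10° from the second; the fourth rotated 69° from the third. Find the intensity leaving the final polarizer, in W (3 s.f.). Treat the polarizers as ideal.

Unpolarized light through the first polarizer → I₁ = 1.31 W/2 = 0.655 W, polarized at 26°.
I₂ = I₁ · cos²(28°) = 0.655 · 0.7796 = 0.5106 W.
I₃ = I₂ · cos²(10°) = 0.5106 · 0.9698 = 0.4952 W.
I₄ = I₃ · cos²(69°) = 0.4952 · 0.1284 = 0.0636 W.

I ≈ 0.0636 W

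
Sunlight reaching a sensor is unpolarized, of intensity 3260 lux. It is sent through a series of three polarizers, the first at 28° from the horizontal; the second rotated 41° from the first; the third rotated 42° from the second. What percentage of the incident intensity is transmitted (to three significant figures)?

Unpolarized light through the first polarizer → I₁ = 3260 lux/2 = 1630 lux, polarized at 28°.
I₂ = I₁ · cos²(41°) = 1630 · 0.5696 = 928.4 lux.
I₃ = I₂ · cos²(42°) = 928.4 · 0.5523 = 512.7 lux.
That is 15.73% of the incident intensity.

≈ 15.7%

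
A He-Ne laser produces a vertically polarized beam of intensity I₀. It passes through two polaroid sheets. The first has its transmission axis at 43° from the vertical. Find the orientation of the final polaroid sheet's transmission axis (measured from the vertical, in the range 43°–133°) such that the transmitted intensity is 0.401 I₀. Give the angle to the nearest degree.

θ ≈ 73°

I₁ = I₀ cos²(43° − 0°) = I₀ cos²(43°) = 0.5349 I₀.
Need I₂/I₀ = 0.401, so cos²(θ − 43°) = 0.401 / 0.5349 = 0.7497.
θ − 43° = arccos(√0.7497) = 30.0°, giving θ ≈ 43 + 30.0 = 73.0°.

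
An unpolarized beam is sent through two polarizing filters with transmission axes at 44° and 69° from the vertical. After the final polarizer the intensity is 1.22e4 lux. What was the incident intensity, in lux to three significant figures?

Unpolarized light through the first polarizer → I₁ = ½ I₀, now polarized at 44°.
I₂ = I₁ cos²(69° − 44°) = 0.5 I₀ · cos²(25°) = 0.4107 I₀.
So 1.22e4 lux = 0.4107 I₀, giving I₀ = 1.22e4/0.4107 = 2.971e+04 lux.

I₀ ≈ 2.97e4 lux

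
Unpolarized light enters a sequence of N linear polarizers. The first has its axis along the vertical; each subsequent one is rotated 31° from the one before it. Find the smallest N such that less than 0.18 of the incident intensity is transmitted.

N = 5

First polarizer halves the unpolarized light: factor 1/2.
Each further stage multiplies by cos²(31°) = 0.7347.
After N polarizers: T = 0.5·0.7347^(N−1). Require T < 0.18 ⇒ N−1 > ln(0.18/0.5)/ln(0.7347) = 3.31, so N−1 ≥ 4 and N = 5.
Check: N=5 gives T = 0.1457 < 0.18; N=4 gives T = 0.1983.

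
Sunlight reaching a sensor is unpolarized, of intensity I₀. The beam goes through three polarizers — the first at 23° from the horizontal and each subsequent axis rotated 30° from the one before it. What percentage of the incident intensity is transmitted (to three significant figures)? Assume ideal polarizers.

≈ 28.1%

Unpolarized light through the first polarizer → I₁ = ½ I₀, now polarized at 23°.
I₂ = I₁ cos²(30°) = 0.5 · 0.75 I₀ = 0.375 I₀.
I₃ = I₂ cos²(30°) = 0.375 · 0.75 I₀ = 0.2813 I₀.
That is 28.13% of the incident intensity.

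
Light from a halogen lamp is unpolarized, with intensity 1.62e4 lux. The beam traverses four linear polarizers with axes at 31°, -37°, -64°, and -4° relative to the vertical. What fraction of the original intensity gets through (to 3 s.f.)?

Unpolarized light through the first polarizer → I₁ = 1.62e4 lux/2 = 8100 lux, polarized at 31°.
I₂ = I₁ · cos²(68°) = 8100 · 0.1403 = 1137 lux.
I₃ = I₂ · cos²(27°) = 1137 · 0.7939 = 902.4 lux.
I₄ = I₃ · cos²(60°) = 902.4 · 0.25 = 225.6 lux.
Transmitted fraction = 0.01393.

I/I₀ ≈ 0.0139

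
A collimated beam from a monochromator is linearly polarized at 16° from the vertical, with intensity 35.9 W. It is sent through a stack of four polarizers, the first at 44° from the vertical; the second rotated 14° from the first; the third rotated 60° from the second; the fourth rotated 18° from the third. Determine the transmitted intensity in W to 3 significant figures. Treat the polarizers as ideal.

I ≈ 5.96 W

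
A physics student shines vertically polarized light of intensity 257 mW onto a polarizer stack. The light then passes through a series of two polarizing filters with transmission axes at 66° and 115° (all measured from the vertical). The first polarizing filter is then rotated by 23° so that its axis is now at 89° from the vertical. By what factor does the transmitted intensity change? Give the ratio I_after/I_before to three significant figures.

Before rotation:
I₁ = I₀ cos²(66° − 0°) = I₀ cos²(66°) = 0.1654 I₀.
I₂ = I₁ cos²(115° − 66°) = 0.1654 I₀ · cos²(49°) = 0.07121 I₀.
After rotation:
I₁ = I₀ cos²(89° − 0°) = I₀ cos²(89°) = 0.0003046 I₀.
I₂ = I₁ cos²(115° − 89°) = 0.0003046 I₀ · cos²(26°) = 0.0002461 I₀.
Ratio = 0.0002461 / 0.07121 = 0.003456.

I_new/I_old ≈ 0.00346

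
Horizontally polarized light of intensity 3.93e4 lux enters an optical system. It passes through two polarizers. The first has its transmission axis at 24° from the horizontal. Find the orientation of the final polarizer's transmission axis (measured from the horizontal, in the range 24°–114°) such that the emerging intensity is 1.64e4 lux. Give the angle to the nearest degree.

θ ≈ 69°

By Malus's law, I₁ = I₀ cos²(24° − 0°) = I₀ cos²(24°) = 0.8346 I₀.
Target fraction: 1.64e4 / 3.93e4 lux = 0.4173 of I₀.
Need I₂/I₀ = 0.4173, so cos²(θ − 24°) = 0.4173 / 0.8346 = 0.5.
θ − 24° = arccos(√0.5) = 45.0°, giving θ ≈ 24 + 45.0 = 69.0°.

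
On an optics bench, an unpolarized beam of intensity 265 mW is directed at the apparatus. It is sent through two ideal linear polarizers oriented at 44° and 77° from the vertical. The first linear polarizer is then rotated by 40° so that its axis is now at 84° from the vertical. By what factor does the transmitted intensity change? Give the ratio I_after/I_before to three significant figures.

I_new/I_old ≈ 1.40

Before rotation:
Unpolarized light through the first polarizer → I₁ = ½ I₀, now polarized at 44°.
I₂ = I₁ cos²(77° − 44°) = 0.5 I₀ · cos²(33°) = 0.3517 I₀.
After rotation:
Unpolarized light through the first polarizer → I₁ = ½ I₀, now polarized at 84°.
I₂ = I₁ cos²(77° − 84°) = 0.5 I₀ · cos²(7°) = 0.4926 I₀.
Ratio = 0.4926 / 0.3517 = 1.401.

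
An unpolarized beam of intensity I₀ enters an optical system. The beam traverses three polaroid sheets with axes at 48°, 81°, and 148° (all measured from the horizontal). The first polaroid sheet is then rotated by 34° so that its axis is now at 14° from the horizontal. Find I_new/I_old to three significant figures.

I_new/I_old ≈ 0.217

Before rotation:
Unpolarized light through the first polarizer → I₁ = ½ I₀, now polarized at 48°.
I₂ = I₁ cos²(81° − 48°) = 0.5 I₀ · cos²(33°) = 0.3517 I₀.
I₃ = I₂ cos²(148° − 81°) = 0.3517 I₀ · cos²(67°) = 0.05369 I₀.
After rotation:
Unpolarized light through the first polarizer → I₁ = ½ I₀, now polarized at 14°.
I₂ = I₁ cos²(81° − 14°) = 0.5 I₀ · cos²(67°) = 0.07634 I₀.
I₃ = I₂ cos²(148° − 81°) = 0.07634 I₀ · cos²(67°) = 0.01165 I₀.
Ratio = 0.01165 / 0.05369 = 0.2171.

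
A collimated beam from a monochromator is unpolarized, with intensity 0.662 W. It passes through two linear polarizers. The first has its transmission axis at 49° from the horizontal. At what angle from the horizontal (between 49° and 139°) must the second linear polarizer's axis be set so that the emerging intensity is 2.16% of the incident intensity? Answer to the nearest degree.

Unpolarized light through the first polarizer → I₁ = ½ I₀, now polarized at 49°.
Need I₂/I₀ = 0.0216, so cos²(θ − 49°) = 0.0216 / 0.5 = 0.0432.
θ − 49° = arccos(√0.0432) = 78.0°, giving θ ≈ 49 + 78.0 = 127.0°.

θ ≈ 127°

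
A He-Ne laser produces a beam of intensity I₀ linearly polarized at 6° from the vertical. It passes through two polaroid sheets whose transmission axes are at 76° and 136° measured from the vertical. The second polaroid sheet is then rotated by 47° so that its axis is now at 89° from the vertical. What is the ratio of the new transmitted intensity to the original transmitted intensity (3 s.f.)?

Before rotation:
I₁ = I₀ cos²(76° − 6°) = I₀ cos²(70°) = 0.117 I₀.
I₂ = I₁ cos²(136° − 76°) = 0.117 I₀ · cos²(60°) = 0.02924 I₀.
After rotation:
I₁ = I₀ cos²(76° − 6°) = I₀ cos²(70°) = 0.117 I₀.
I₂ = I₁ cos²(89° − 76°) = 0.117 I₀ · cos²(13°) = 0.1111 I₀.
Ratio = 0.1111 / 0.02924 = 3.798.

I_new/I_old ≈ 3.80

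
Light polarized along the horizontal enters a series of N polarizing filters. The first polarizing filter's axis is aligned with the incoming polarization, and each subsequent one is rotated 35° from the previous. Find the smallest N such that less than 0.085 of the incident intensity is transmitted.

First polarizer is aligned with the polarization: full transmission.
Each further stage multiplies by cos²(35°) = 0.671.
After N polarizers: T = 0.671^(N−1). Require T < 0.085 ⇒ N−1 > ln(0.085)/ln(0.671) = 6.18, so N−1 ≥ 7 and N = 8.
Check: N=8 gives T = 0.06125 < 0.085; N=7 gives T = 0.09128.

N = 8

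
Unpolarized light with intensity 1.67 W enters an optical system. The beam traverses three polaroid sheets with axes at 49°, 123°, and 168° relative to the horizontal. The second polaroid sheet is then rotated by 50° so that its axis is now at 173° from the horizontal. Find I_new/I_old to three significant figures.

I_new/I_old ≈ 8.17

Before rotation:
Unpolarized light through the first polarizer → I₁ = ½ I₀, now polarized at 49°.
I₂ = I₁ cos²(123° − 49°) = 0.5 I₀ · cos²(74°) = 0.03799 I₀.
I₃ = I₂ cos²(168° − 123°) = 0.03799 I₀ · cos²(45°) = 0.01899 I₀.
After rotation:
Unpolarized light through the first polarizer → I₁ = ½ I₀, now polarized at 49°.
Angle between axes 1 and 2: 56°. I₂ = 0.5 I₀ · cos²(56°) = 0.1563 I₀.
I₃ = I₂ cos²(168° − 173°) = 0.1563 I₀ · cos²(5°) = 0.1552 I₀.
Ratio = 0.1552 / 0.01899 = 8.169.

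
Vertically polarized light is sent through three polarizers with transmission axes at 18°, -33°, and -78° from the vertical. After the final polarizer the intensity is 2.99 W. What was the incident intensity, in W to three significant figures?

I₀ ≈ 16.7 W

I₁ = I₀ cos²(18° − 0°) = I₀ cos²(18°) = 0.9045 I₀.
I₂ = I₁ cos²(-33° − 18°) = 0.9045 I₀ · cos²(51°) = 0.3582 I₀.
I₃ = I₂ cos²(-78° + 33°) = 0.3582 I₀ · cos²(45°) = 0.1791 I₀.
So 2.99 W = 0.1791 I₀, giving I₀ = 2.99/0.1791 = 16.69 W.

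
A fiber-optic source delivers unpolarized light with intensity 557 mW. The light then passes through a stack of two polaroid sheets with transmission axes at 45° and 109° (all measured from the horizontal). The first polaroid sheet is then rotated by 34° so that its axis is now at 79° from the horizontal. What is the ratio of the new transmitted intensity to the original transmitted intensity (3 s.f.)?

Before rotation:
Unpolarized light through the first polarizer → I₁ = ½ I₀, now polarized at 45°.
I₂ = I₁ cos²(109° − 45°) = 0.5 I₀ · cos²(64°) = 0.09608 I₀.
After rotation:
Unpolarized light through the first polarizer → I₁ = ½ I₀, now polarized at 79°.
I₂ = I₁ cos²(109° − 79°) = 0.5 I₀ · cos²(30°) = 0.375 I₀.
Ratio = 0.375 / 0.09608 = 3.903.

I_new/I_old ≈ 3.90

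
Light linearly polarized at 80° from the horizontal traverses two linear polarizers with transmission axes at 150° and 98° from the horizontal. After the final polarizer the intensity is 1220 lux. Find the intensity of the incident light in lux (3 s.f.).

By Malus's law, I₁ = I₀ cos²(150° − 80°) = I₀ cos²(70°) = 0.117 I₀.
I₂ = I₁ cos²(98° − 150°) = 0.117 I₀ · cos²(52°) = 0.04434 I₀.
So 1220 lux = 0.04434 I₀, giving I₀ = 1220/0.04434 = 2.752e+04 lux.

I₀ ≈ 2.75e4 lux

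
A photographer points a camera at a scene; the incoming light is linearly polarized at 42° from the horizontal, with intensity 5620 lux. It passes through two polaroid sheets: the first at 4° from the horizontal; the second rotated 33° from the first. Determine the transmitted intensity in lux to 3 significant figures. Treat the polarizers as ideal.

By Malus's law, I₁ = 5620 lux · cos²(38°) = 3490 lux.
I₂ = I₁ · cos²(33°) = 3490 · 0.7034 = 2455 lux.

I ≈ 2450 lux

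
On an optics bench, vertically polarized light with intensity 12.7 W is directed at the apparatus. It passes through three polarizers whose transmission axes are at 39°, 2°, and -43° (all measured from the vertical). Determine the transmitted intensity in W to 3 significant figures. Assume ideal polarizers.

I ≈ 2.45 W

By Malus's law, I₁ = 12.7 W · cos²(39°) = 7.67 W.
I₂ = I₁ · cos²(37°) = 7.67 · 0.6378 = 4.892 W.
I₃ = I₂ · cos²(45°) = 4.892 · 0.5 = 2.446 W.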